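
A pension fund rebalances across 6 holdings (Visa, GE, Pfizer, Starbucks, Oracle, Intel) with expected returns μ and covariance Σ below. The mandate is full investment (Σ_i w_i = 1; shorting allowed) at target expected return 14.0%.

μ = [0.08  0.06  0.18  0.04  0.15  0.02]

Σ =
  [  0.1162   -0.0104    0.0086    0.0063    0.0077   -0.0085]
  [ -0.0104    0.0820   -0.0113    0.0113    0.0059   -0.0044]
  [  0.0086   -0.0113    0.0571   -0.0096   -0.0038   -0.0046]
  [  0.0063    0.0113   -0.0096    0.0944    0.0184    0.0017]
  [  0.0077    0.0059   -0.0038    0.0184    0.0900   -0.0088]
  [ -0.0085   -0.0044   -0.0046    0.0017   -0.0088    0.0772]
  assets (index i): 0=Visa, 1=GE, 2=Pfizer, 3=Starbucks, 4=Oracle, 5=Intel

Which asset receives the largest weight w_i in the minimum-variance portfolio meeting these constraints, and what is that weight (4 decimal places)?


u=Σ⁻¹μ = [0.4589  1.1583  3.5341  0.2641  1.7226  0.7767]
v=Σ⁻¹𝟙 = [8.4290  15.4464  22.7411  8.1706  10.3406  17.1156]
a=μᵀu=1.026840  b=𝟙ᵀu=7.914747  c=𝟙ᵀv=82.243496  D=ac−b²=21.807646
λ₁=(c·0.140−b)/D = (82.243496·0.140−7.914747)/21.807646 = 0.165050
λ₂=(a−b·0.140)/D = (1.026840−7.914747·0.140)/21.807646 = -0.003725
w* = 0.165050·u + -0.003725·v:
  w_0 = 0.165050·0.4589 + -0.003725·8.4290 = 0.0444  (Visa)
  w_1 = 0.165050·1.1583 + -0.003725·15.4464 = 0.1336  (GE)
  w_2 = 0.165050·3.5341 + -0.003725·22.7411 = 0.4986  (Pfizer)
  w_3 = 0.165050·0.2641 + -0.003725·8.1706 = 0.0132  (Starbucks)
  w_4 = 0.165050·1.7226 + -0.003725·10.3406 = 0.2458  (Oracle)
  w_5 = 0.165050·0.7767 + -0.003725·17.1156 = 0.0645  (Intel)
Σw_i=1.0000  μᵀw=0.1400
σ²=wᵀΣw=λ₁·μ_p+λ₂ = 0.165050·0.140 + -0.003725 = 0.019382 ≈ 0.0194

Pfizer (0.4986)


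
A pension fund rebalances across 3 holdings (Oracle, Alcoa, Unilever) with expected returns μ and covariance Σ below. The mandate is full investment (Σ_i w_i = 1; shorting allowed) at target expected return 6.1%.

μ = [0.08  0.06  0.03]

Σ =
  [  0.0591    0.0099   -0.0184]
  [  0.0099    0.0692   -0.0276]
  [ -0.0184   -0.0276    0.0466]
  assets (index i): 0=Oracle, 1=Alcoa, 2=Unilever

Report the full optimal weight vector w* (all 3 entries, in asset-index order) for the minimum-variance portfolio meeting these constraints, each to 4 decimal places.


u=Σ⁻¹μ = [1.8009  1.5054  2.2465]
v=Σ⁻¹𝟙 = [27.4995  30.6455  50.4680]
a=μᵀu=0.301787  b=𝟙ᵀu=5.552730  c=𝟙ᵀv=108.612994  D=ac−b²=1.945220
λ₁=(c·0.061−b)/D = (108.612994·0.061−5.552730)/1.945220 = 0.551435
λ₂=(a−b·0.061)/D = (0.301787−5.552730·0.061)/1.945220 = -0.018985
w* = 0.551435·u + -0.018985·v:
  w_0 = 0.551435·1.8009 + -0.018985·27.4995 = 0.4710  (Oracle)
  w_1 = 0.551435·1.5054 + -0.018985·30.6455 = 0.2483  (Alcoa)
  w_2 = 0.551435·2.2465 + -0.018985·50.4680 = 0.2807  (Unilever)
Σw_i=1.0000  μᵀw=0.0610
σ²=wᵀΣw=λ₁·μ_p+λ₂ = 0.551435·0.061 + -0.018985 = 0.014653 ≈ 0.0147

0.4710  0.2483  0.2807


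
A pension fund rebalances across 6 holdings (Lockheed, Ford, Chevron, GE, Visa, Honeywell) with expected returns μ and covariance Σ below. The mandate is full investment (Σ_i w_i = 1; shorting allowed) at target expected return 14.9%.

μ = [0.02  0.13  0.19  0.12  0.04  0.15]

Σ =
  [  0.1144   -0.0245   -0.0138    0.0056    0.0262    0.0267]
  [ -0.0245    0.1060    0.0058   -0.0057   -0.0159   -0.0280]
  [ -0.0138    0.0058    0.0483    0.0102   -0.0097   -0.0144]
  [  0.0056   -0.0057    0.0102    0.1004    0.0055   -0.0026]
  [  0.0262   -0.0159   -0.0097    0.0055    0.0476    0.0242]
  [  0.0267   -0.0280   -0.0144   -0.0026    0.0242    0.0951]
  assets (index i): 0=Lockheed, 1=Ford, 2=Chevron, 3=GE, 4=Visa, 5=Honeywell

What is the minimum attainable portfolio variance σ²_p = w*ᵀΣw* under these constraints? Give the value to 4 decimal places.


u=Σ⁻¹μ = [0.2995  1.8914  4.5420  0.8444  0.8403  2.5471]
v=Σ⁻¹𝟙 = [7.5790  16.4238  27.2840  6.8714  20.8704  12.2313]
a=μᵀu=1.631854  b=𝟙ᵀu=10.964721  c=𝟙ᵀv=91.260000  D=ac−b²=28.697863
λ₁=(c·0.149−b)/D = (91.260000·0.149−10.964721)/28.697863 = 0.091750
λ₂=(a−b·0.149)/D = (1.631854−10.964721·0.149)/28.697863 = -0.000066
w* = 0.091750·u + -0.000066·v:
  w_0 = 0.091750·0.2995 + -0.000066·7.5790 = 0.0270  (Lockheed)
  w_1 = 0.091750·1.8914 + -0.000066·16.4238 = 0.1725  (Ford)
  w_2 = 0.091750·4.5420 + -0.000066·27.2840 = 0.4149  (Chevron)
  w_3 = 0.091750·0.8444 + -0.000066·6.8714 = 0.0770  (GE)
  w_4 = 0.091750·0.8403 + -0.000066·20.8704 = 0.0757  (Visa)
  w_5 = 0.091750·2.5471 + -0.000066·12.2313 = 0.2329  (Honeywell)
Σw_i=1.0000  μᵀw=0.1490
σ²=wᵀΣw=λ₁·μ_p+λ₂ = 0.091750·0.149 + -0.000066 = 0.013605 ≈ 0.0136

0.0136


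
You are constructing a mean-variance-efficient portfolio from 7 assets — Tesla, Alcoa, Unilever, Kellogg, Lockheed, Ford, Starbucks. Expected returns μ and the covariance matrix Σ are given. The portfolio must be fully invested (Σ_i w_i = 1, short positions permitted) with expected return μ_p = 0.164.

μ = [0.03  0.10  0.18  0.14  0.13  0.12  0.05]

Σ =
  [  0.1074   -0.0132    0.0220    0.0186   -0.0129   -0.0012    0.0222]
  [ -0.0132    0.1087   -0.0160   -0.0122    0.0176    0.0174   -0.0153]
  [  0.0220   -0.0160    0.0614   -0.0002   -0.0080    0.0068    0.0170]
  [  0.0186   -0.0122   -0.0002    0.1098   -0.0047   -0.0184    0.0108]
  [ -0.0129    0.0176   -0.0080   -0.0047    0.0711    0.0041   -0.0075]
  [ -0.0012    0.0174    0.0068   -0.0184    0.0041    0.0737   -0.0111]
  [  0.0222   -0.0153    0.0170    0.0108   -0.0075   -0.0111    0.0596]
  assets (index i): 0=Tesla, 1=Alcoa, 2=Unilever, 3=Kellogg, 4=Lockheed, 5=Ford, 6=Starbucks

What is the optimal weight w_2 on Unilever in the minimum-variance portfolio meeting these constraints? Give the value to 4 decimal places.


0.4626

u=Σ⁻¹μ = [-0.4306  1.0770  3.3156  1.7510  1.9438  1.4700  0.5312]
v=Σ⁻¹𝟙 = [4.5706  10.4781  13.2398  10.9486  15.4404  14.3246  16.6163]
a=μᵀu=1.392383  b=𝟙ᵀu=9.657925  c=𝟙ᵀv=85.618473  D=ac−b²=25.938188
λ₁=(c·0.164−b)/D = (85.618473·0.164−9.657925)/25.938188 = 0.168998
λ₂=(a−b·0.164)/D = (1.392383−9.657925·0.164)/25.938188 = -0.007384
w* = 0.168998·u + -0.007384·v:
  w_0 = 0.168998·-0.4306 + -0.007384·4.5706 = -0.1065  (Tesla)
  w_1 = 0.168998·1.0770 + -0.007384·10.4781 = 0.1046  (Alcoa)
  w_2 = 0.168998·3.3156 + -0.007384·13.2398 = 0.4626  (Unilever)
  w_3 = 0.168998·1.7510 + -0.007384·10.9486 = 0.2151  (Kellogg)
  w_4 = 0.168998·1.9438 + -0.007384·15.4404 = 0.2145  (Lockheed)
  w_5 = 0.168998·1.4700 + -0.007384·14.3246 = 0.1427  (Ford)
  w_6 = 0.168998·0.5312 + -0.007384·16.6163 = -0.0329  (Starbucks)
Σw_i=1.0000  μᵀw=0.1640
σ²=wᵀΣw=λ₁·μ_p+λ₂ = 0.168998·0.164 + -0.007384 = 0.020332 ≈ 0.0203


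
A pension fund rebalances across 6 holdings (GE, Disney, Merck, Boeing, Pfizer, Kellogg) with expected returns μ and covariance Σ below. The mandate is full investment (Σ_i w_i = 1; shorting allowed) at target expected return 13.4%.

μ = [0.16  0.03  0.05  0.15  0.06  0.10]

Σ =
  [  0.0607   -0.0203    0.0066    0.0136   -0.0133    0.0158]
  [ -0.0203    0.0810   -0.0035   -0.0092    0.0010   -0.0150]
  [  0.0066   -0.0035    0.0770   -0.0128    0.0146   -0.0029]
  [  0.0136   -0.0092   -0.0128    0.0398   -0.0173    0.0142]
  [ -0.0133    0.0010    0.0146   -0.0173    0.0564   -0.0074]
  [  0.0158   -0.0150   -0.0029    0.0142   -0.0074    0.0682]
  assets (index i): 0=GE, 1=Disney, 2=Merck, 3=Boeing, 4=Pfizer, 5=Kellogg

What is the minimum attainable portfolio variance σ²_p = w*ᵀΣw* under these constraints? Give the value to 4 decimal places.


x=Σ⁻¹μ = [2.5623  1.6428  0.7299  4.5552  2.9305  0.6346]
y=Σ⁻¹𝟙 = [18.2133  23.5884  13.3237  38.1178  31.3810  11.6663]
a=μᵀx=1.418300  b=𝟙ᵀx=13.055118  c=𝟙ᵀy=136.290493  D=ac−b²=22.864732
λ₁=(c·0.134−b)/D = (136.290493·0.134−13.055118)/22.864732 = 0.227766
λ₂=(a−b·0.134)/D = (1.418300−13.055118·0.134)/22.864732 = -0.014480
w* = 0.227766·x + -0.014480·y:
  w_0 = 0.227766·2.5623 + -0.014480·18.2133 = 0.3199  (GE)
  w_1 = 0.227766·1.6428 + -0.014480·23.5884 = 0.0326  (Disney)
  w_2 = 0.227766·0.7299 + -0.014480·13.3237 = -0.0267  (Merck)
  w_3 = 0.227766·4.5552 + -0.014480·38.1178 = 0.4856  (Boeing)
  w_4 = 0.227766·2.9305 + -0.014480·31.3810 = 0.2131  (Pfizer)
  w_5 = 0.227766·0.6346 + -0.014480·11.6663 = -0.0244  (Kellogg)
Σw_i=1.0000  μᵀw=0.1340
σ²=wᵀΣw=λ₁·μ_p+λ₂ = 0.227766·0.134 + -0.014480 = 0.016040 ≈ 0.0160

0.0160


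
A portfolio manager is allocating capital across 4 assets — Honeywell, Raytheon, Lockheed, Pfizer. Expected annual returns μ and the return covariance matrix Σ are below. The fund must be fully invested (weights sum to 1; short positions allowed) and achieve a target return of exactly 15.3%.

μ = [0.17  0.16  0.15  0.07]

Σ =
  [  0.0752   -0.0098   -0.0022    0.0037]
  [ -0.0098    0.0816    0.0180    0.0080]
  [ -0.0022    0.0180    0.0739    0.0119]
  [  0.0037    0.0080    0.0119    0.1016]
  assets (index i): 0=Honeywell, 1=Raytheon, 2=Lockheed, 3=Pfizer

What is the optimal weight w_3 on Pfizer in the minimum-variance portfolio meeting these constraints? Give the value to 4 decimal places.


x=Σ⁻¹μ = [2.5406  1.8866  1.6040  0.2600]
y=Σ⁻¹𝟙 = [14.6803  11.0785  10.1026  7.2523]
a=μᵀx=0.992565  b=𝟙ᵀx=6.291261  c=𝟙ᵀy=43.113694  D=ac−b²=3.213183
λ₁=(c·0.153−b)/D = (43.113694·0.153−6.291261)/3.213183 = 0.094963
λ₂=(a−b·0.153)/D = (0.992565−6.291261·0.153)/3.213183 = 0.009337
w* = 0.094963·x + 0.009337·y:
  w_0 = 0.094963·2.5406 + 0.009337·14.6803 = 0.3783  (Honeywell)
  w_1 = 0.094963·1.8866 + 0.009337·11.0785 = 0.2826  (Raytheon)
  w_2 = 0.094963·1.6040 + 0.009337·10.1026 = 0.2467  (Lockheed)
  w_3 = 0.094963·0.2600 + 0.009337·7.2523 = 0.0924  (Pfizer)
Σw_i=1.0000  μᵀw=0.1530
σ²=wᵀΣw=λ₁·μ_p+λ₂ = 0.094963·0.153 + 0.009337 = 0.023867 ≈ 0.0239

0.0924


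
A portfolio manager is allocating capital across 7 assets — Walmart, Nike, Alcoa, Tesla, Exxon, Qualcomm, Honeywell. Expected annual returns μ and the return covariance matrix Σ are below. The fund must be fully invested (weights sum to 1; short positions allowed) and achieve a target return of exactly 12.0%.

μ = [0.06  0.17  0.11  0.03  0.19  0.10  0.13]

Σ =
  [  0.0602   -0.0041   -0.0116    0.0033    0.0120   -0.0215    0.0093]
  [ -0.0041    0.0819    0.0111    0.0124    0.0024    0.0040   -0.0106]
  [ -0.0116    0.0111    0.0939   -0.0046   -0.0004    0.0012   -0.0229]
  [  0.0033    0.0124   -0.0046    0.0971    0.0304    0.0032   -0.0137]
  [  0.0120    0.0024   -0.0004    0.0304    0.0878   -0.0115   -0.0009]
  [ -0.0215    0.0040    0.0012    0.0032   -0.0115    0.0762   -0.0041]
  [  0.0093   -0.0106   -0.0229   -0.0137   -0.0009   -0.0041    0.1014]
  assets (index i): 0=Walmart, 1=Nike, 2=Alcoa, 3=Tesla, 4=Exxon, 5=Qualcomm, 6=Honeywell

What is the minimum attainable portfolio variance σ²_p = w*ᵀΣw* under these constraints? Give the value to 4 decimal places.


u=Σ⁻¹μ = [1.4459  2.0772  1.4879  -0.5020  2.3780  2.0614  1.7392]
v=Σ⁻¹𝟙 = [23.5124  10.6755  15.9440  7.6896  8.1431  20.6250  14.3674]
a=μᵀu=1.472543  b=𝟙ᵀu=10.687548  c=𝟙ᵀv=100.956940  D=ac−b²=34.439747
λ₁=(c·0.120−b)/D = (100.956940·0.120−10.687548)/34.439747 = 0.041443
λ₂=(a−b·0.120)/D = (1.472543−10.687548·0.120)/34.439747 = 0.005518
w* = 0.041443·u + 0.005518·v:
  w_0 = 0.041443·1.4459 + 0.005518·23.5124 = 0.1897  (Walmart)
  w_1 = 0.041443·2.0772 + 0.005518·10.6755 = 0.1450  (Nike)
  w_2 = 0.041443·1.4879 + 0.005518·15.9440 = 0.1496  (Alcoa)
  w_3 = 0.041443·-0.5020 + 0.005518·7.6896 = 0.0216  (Tesla)
  w_4 = 0.041443·2.3780 + 0.005518·8.1431 = 0.1435  (Exxon)
  w_5 = 0.041443·2.0614 + 0.005518·20.6250 = 0.1992  (Qualcomm)
  w_6 = 0.041443·1.7392 + 0.005518·14.3674 = 0.1514  (Honeywell)
Σw_i=1.0000  μᵀw=0.1200
σ²=wᵀΣw=λ₁·μ_p+λ₂ = 0.041443·0.120 + 0.005518 = 0.010491 ≈ 0.0105

0.0105


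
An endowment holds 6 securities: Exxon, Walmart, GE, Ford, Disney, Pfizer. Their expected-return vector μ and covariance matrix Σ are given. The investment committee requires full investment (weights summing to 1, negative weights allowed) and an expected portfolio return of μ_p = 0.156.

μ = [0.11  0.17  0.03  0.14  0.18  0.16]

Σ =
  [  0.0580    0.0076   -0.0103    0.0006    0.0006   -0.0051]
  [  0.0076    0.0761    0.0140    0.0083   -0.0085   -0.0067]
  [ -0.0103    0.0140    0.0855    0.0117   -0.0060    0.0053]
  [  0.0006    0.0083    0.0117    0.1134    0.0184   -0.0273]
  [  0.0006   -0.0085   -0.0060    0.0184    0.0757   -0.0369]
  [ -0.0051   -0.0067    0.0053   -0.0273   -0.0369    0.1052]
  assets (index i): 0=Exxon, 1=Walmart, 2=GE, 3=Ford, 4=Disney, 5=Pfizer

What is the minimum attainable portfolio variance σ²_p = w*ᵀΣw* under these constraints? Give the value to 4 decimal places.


0.0115

u=Σ⁻¹μ = [1.8059  2.6833  0.0320  1.2105  4.0925  3.5274]
v=Σ⁻¹𝟙 = [19.0699  12.8284  11.1812  7.8395  23.7383  21.0448]
a=μᵀu=2.126270  b=𝟙ᵀu=13.351537  c=𝟙ᵀv=95.702039  D=ac−b²=25.224799
λ₁=(c·0.156−b)/D = (95.702039·0.156−13.351537)/25.224799 = 0.062557
λ₂=(a−b·0.156)/D = (2.126270−13.351537·0.156)/25.224799 = 0.001722
w* = 0.062557·u + 0.001722·v:
  w_0 = 0.062557·1.8059 + 0.001722·19.0699 = 0.1458  (Exxon)
  w_1 = 0.062557·2.6833 + 0.001722·12.8284 = 0.1899  (Walmart)
  w_2 = 0.062557·0.0320 + 0.001722·11.1812 = 0.0212  (GE)
  w_3 = 0.062557·1.2105 + 0.001722·7.8395 = 0.0892  (Ford)
  w_4 = 0.062557·4.0925 + 0.001722·23.7383 = 0.2969  (Disney)
  w_5 = 0.062557·3.5274 + 0.001722·21.0448 = 0.2569  (Pfizer)
Σw_i=1.0000  μᵀw=0.1560
σ²=wᵀΣw=λ₁·μ_p+λ₂ = 0.062557·0.156 + 0.001722 = 0.011481 ≈ 0.0115


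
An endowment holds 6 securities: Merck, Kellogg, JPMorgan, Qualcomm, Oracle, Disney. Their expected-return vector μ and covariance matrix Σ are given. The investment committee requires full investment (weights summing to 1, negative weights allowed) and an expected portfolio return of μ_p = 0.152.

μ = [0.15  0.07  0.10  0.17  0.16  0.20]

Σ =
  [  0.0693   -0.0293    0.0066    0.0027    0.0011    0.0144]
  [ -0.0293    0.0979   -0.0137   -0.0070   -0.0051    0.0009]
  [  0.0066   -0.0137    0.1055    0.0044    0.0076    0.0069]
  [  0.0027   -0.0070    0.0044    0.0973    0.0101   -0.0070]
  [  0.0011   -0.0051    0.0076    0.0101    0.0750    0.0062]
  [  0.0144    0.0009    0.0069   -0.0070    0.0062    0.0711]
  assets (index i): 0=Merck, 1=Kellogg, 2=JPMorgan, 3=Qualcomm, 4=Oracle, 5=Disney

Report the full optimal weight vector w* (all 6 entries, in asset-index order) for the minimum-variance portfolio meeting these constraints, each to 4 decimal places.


x=Σ⁻¹μ = [2.2340  1.6728  0.6778  1.7618  1.7185  2.2971]
y=Σ⁻¹𝟙 = [18.8545  18.3247  8.8424  10.1618  11.2801  9.1728]
a=μᵀx=1.553861  b=𝟙ᵀx=10.362024  c=𝟙ᵀy=76.636281  D=ac−b²=11.710599
λ₁=(c·0.152−b)/D = (76.636281·0.152−10.362024)/11.710599 = 0.109874
λ₂=(a−b·0.152)/D = (1.553861−10.362024·0.152)/11.710599 = -0.001807
w* = 0.109874·x + -0.001807·y:
  w_0 = 0.109874·2.2340 + -0.001807·18.8545 = 0.2114  (Merck)
  w_1 = 0.109874·1.6728 + -0.001807·18.3247 = 0.1507  (Kellogg)
  w_2 = 0.109874·0.6778 + -0.001807·8.8424 = 0.0585  (JPMorgan)
  w_3 = 0.109874·1.7618 + -0.001807·10.1618 = 0.1752  (Qualcomm)
  w_4 = 0.109874·1.7185 + -0.001807·11.2801 = 0.1684  (Oracle)
  w_5 = 0.109874·2.2971 + -0.001807·9.1728 = 0.2358  (Disney)
Σw_i=1.0000  μᵀw=0.1520
σ²=wᵀΣw=λ₁·μ_p+λ₂ = 0.109874·0.152 + -0.001807 = 0.014893 ≈ 0.0149

0.2114  0.1507  0.0585  0.1752  0.1684  0.2358


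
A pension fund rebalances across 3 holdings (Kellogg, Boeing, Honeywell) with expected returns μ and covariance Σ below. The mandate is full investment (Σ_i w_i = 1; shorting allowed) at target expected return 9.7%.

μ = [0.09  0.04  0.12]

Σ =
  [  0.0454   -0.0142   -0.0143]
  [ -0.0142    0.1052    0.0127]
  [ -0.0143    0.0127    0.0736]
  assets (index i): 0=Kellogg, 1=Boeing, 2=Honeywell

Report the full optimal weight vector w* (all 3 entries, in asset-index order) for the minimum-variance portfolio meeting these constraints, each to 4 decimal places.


x=Σ⁻¹μ = [2.7979  0.5060  2.0867]
y=Σ⁻¹𝟙 = [31.2106  11.5876  17.6515]
a=μᵀx=0.522460  b=𝟙ᵀx=5.390633  c=𝟙ᵀy=60.449660  D=ac−b²=2.523629
λ₁=(c·0.097−b)/D = (60.449660·0.097−5.390633)/2.523629 = 0.187422
λ₂=(a−b·0.097)/D = (0.522460−5.390633·0.097)/2.523629 = -0.000171
w* = 0.187422·x + -0.000171·y:
  w_0 = 0.187422·2.7979 + -0.000171·31.2106 = 0.5191  (Kellogg)
  w_1 = 0.187422·0.5060 + -0.000171·11.5876 = 0.0929  (Boeing)
  w_2 = 0.187422·2.0867 + -0.000171·17.6515 = 0.3881  (Honeywell)
Σw_i=1.0000  μᵀw=0.0970
σ²=wᵀΣw=λ₁·μ_p+λ₂ = 0.187422·0.097 + -0.000171 = 0.018009 ≈ 0.0180

0.5191  0.0929  0.3881


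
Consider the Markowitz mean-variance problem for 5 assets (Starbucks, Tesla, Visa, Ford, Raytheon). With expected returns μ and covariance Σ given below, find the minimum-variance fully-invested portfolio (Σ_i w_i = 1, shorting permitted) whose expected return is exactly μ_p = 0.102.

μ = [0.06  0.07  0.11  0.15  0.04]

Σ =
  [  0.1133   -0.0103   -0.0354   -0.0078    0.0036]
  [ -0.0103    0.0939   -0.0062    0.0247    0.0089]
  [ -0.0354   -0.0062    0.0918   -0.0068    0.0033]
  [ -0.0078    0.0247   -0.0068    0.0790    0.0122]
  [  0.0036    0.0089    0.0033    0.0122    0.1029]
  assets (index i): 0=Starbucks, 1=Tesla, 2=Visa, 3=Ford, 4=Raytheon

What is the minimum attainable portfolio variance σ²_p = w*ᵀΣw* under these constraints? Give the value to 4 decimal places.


0.0171

u=Σ⁻¹μ = [1.3018  0.4759  1.8836  2.0407  -0.0003]
v=Σ⁻¹𝟙 = [16.0913  9.9418  18.4132  11.7488  6.3119]
a=μᵀu=0.624704  b=𝟙ᵀu=5.701654  c=𝟙ᵀv=62.506981  D=ac−b²=6.539495
λ₁=(c·0.102−b)/D = (62.506981·0.102−5.701654)/6.539495 = 0.103075
λ₂=(a−b·0.102)/D = (0.624704−5.701654·0.102)/6.539495 = 0.006596
w* = 0.103075·u + 0.006596·v:
  w_0 = 0.103075·1.3018 + 0.006596·16.0913 = 0.2403  (Starbucks)
  w_1 = 0.103075·0.4759 + 0.006596·9.9418 = 0.1146  (Tesla)
  w_2 = 0.103075·1.8836 + 0.006596·18.4132 = 0.3156  (Visa)
  w_3 = 0.103075·2.0407 + 0.006596·11.7488 = 0.2878  (Ford)
  w_4 = 0.103075·-0.0003 + 0.006596·6.3119 = 0.0416  (Raytheon)
Σw_i=1.0000  μᵀw=0.1020
σ²=wᵀΣw=λ₁·μ_p+λ₂ = 0.103075·0.102 + 0.006596 = 0.017110 ≈ 0.0171


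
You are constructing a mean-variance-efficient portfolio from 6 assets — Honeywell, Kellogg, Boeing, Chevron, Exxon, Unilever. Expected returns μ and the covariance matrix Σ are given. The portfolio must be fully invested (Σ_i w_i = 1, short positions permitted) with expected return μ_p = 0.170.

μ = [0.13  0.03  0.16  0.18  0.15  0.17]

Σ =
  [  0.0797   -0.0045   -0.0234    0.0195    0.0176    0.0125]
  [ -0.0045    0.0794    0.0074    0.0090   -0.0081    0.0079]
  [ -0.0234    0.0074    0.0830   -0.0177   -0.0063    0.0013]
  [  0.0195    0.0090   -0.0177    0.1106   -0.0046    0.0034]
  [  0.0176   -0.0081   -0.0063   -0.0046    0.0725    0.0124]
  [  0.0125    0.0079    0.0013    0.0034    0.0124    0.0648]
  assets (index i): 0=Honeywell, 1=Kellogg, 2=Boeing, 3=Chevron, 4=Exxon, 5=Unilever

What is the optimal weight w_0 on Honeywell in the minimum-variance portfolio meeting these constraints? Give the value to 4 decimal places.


0.1227

g=Σ⁻¹μ = [1.3066  -0.0249  2.8023  1.8643  1.7896  1.8780]
h=Σ⁻¹𝟙 = [11.8370  11.0909  17.1656  9.0678  12.7661  8.5335]
a=μᵀg=1.540746  b=𝟙ᵀg=9.615868  c=𝟙ᵀh=70.461067  D=ac−b²=16.097700
λ₁=(c·0.170−b)/D = (70.461067·0.170−9.615868)/16.097700 = 0.146761
λ₂=(a−b·0.170)/D = (1.540746−9.615868·0.170)/16.097700 = -0.005836
w* = 0.146761·g + -0.005836·h:
  w_0 = 0.146761·1.3066 + -0.005836·11.8370 = 0.1227  (Honeywell)
  w_1 = 0.146761·-0.0249 + -0.005836·11.0909 = -0.0684  (Kellogg)
  w_2 = 0.146761·2.8023 + -0.005836·17.1656 = 0.3111  (Boeing)
  w_3 = 0.146761·1.8643 + -0.005836·9.0678 = 0.2207  (Chevron)
  w_4 = 0.146761·1.7896 + -0.005836·12.7661 = 0.1881  (Exxon)
  w_5 = 0.146761·1.8780 + -0.005836·8.5335 = 0.2258  (Unilever)
Σw_i=1.0000  μᵀw=0.1700
σ²=wᵀΣw=λ₁·μ_p+λ₂ = 0.146761·0.170 + -0.005836 = 0.019113 ≈ 0.0191


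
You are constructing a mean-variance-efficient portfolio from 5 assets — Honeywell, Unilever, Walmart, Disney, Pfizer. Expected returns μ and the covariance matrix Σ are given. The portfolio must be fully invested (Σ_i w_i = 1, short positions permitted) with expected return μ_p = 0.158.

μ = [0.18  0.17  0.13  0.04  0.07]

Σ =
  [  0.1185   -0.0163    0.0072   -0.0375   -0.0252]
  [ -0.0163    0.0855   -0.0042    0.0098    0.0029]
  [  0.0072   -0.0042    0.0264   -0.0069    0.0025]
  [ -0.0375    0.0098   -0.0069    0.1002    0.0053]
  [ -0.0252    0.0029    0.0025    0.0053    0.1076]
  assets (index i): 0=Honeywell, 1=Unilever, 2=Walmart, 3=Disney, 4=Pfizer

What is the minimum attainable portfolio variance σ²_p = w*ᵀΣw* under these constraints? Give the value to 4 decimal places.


0.0201

x=Σ⁻¹μ = [2.1470  2.4671  4.9733  1.2558  0.9095]
y=Σ⁻¹𝟙 = [15.5604  14.3266  39.2093  16.5297  10.8266]
a=μᵀx=1.566291  b=𝟙ᵀx=11.752665  c=𝟙ᵀy=96.452706  D=ac−b²=12.947890
λ₁=(c·0.158−b)/D = (96.452706·0.158−11.752665)/12.947890 = 0.269300
λ₂=(a−b·0.158)/D = (1.566291−11.752665·0.158)/12.947890 = -0.022446
w* = 0.269300·x + -0.022446·y:
  w_0 = 0.269300·2.1470 + -0.022446·15.5604 = 0.2289  (Honeywell)
  w_1 = 0.269300·2.4671 + -0.022446·14.3266 = 0.3428  (Unilever)
  w_2 = 0.269300·4.9733 + -0.022446·39.2093 = 0.4592  (Walmart)
  w_3 = 0.269300·1.2558 + -0.022446·16.5297 = -0.0328  (Disney)
  w_4 = 0.269300·0.9095 + -0.022446·10.8266 = 0.0019  (Pfizer)
Σw_i=1.0000  μᵀw=0.1580
σ²=wᵀΣw=λ₁·μ_p+λ₂ = 0.269300·0.158 + -0.022446 = 0.020103 ≈ 0.0201


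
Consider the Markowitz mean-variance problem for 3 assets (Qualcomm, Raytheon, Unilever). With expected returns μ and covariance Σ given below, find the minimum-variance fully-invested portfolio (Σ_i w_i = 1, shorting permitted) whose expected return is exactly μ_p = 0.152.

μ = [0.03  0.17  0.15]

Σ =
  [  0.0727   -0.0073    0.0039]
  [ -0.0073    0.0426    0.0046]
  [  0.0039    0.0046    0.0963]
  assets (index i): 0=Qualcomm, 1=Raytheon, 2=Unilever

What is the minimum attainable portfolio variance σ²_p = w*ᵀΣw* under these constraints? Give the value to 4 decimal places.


0.0258

p=Σ⁻¹μ = [0.7398  3.9729  1.3379]
q=Σ⁻¹𝟙 = [15.8342  25.2658  8.5361]
a=μᵀp=0.898275  b=𝟙ᵀp=6.050628  c=𝟙ᵀq=49.636143  D=ac−b²=7.976798
λ₁=(c·0.152−b)/D = (49.636143·0.152−6.050628)/7.976798 = 0.187301
λ₂=(a−b·0.152)/D = (0.898275−6.050628·0.152)/7.976798 = -0.002685
w* = 0.187301·p + -0.002685·q:
  w_0 = 0.187301·0.7398 + -0.002685·15.8342 = 0.0960  (Qualcomm)
  w_1 = 0.187301·3.9729 + -0.002685·25.2658 = 0.6763  (Raytheon)
  w_2 = 0.187301·1.3379 + -0.002685·8.5361 = 0.2277  (Unilever)
Σw_i=1.0000  μᵀw=0.1520
σ²=wᵀΣw=λ₁·μ_p+λ₂ = 0.187301·0.152 + -0.002685 = 0.025784 ≈ 0.0258


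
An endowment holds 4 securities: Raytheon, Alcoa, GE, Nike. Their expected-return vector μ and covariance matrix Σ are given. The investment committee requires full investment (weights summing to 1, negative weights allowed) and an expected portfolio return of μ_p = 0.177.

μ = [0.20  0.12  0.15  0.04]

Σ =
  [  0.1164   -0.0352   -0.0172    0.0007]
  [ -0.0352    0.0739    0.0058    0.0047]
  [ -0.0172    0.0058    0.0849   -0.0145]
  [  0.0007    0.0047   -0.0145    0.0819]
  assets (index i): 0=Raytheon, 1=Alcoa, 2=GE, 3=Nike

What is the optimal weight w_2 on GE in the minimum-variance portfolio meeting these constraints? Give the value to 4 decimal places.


0.2952

u=Σ⁻¹μ = [2.8911  2.7766  2.2838  0.7087]
v=Σ⁻¹𝟙 = [16.7589  19.3627  16.2123  13.8259]
a=μᵀu=1.282329  b=𝟙ᵀu=8.660191  c=𝟙ᵀv=66.159840  D=ac−b²=9.839764
λ₁=(c·0.177−b)/D = (66.159840·0.177−8.660191)/9.839764 = 0.309977
λ₂=(a−b·0.177)/D = (1.282329−8.660191·0.177)/9.839764 = -0.025460
w* = 0.309977·u + -0.025460·v:
  w_0 = 0.309977·2.8911 + -0.025460·16.7589 = 0.4695  (Raytheon)
  w_1 = 0.309977·2.7766 + -0.025460·19.3627 = 0.3677  (Alcoa)
  w_2 = 0.309977·2.2838 + -0.025460·16.2123 = 0.2952  (GE)
  w_3 = 0.309977·0.7087 + -0.025460·13.8259 = -0.1323  (Nike)
Σw_i=1.0000  μᵀw=0.1770
σ²=wᵀΣw=λ₁·μ_p+λ₂ = 0.309977·0.177 + -0.025460 = 0.029405 ≈ 0.0294


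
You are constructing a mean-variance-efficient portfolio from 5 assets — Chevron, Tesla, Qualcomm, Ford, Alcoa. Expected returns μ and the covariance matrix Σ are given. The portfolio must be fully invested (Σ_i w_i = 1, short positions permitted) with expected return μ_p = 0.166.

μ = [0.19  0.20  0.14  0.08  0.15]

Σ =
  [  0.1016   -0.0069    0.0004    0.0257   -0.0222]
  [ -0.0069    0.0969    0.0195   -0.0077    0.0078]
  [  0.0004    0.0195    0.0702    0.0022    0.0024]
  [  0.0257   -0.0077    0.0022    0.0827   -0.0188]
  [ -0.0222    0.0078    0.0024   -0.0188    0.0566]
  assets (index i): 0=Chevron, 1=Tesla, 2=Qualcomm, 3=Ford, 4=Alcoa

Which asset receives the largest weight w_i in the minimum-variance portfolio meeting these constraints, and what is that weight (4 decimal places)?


x=Σ⁻¹μ = [2.5030  1.7687  1.3251  1.1643  3.7187]
y=Σ⁻¹𝟙 = [12.2900  8.1543  10.5711  14.6086  25.7686]
a=μᵀx=1.665789  b=𝟙ᵀx=10.479892  c=𝟙ᵀy=71.392594  D=ac−b²=9.096857
λ₁=(c·0.166−b)/D = (71.392594·0.166−10.479892)/9.096857 = 0.150742
λ₂=(a−b·0.166)/D = (1.665789−10.479892·0.166)/9.096857 = -0.008121
w* = 0.150742·x + -0.008121·y:
  w_0 = 0.150742·2.5030 + -0.008121·12.2900 = 0.2775  (Chevron)
  w_1 = 0.150742·1.7687 + -0.008121·8.1543 = 0.2004  (Tesla)
  w_2 = 0.150742·1.3251 + -0.008121·10.5711 = 0.1139  (Qualcomm)
  w_3 = 0.150742·1.1643 + -0.008121·14.6086 = 0.0569  (Ford)
  w_4 = 0.150742·3.7187 + -0.008121·25.7686 = 0.3513  (Alcoa)
Σw_i=1.0000  μᵀw=0.1660
σ²=wᵀΣw=λ₁·μ_p+λ₂ = 0.150742·0.166 + -0.008121 = 0.016902 ≈ 0.0169

Alcoa (0.3513)


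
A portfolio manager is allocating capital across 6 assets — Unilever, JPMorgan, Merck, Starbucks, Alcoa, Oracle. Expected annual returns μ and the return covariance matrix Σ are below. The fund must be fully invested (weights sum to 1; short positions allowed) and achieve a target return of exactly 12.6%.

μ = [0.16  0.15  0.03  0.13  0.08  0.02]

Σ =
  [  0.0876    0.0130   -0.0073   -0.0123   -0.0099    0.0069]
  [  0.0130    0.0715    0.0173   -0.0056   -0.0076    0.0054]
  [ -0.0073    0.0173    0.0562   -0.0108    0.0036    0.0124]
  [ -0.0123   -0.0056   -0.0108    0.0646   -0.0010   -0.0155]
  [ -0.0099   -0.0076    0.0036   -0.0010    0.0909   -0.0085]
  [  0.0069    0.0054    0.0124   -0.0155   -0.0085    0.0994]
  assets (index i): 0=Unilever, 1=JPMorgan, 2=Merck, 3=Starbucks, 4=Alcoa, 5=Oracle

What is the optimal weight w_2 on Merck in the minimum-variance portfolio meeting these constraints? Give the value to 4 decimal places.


0.0447

g=Σ⁻¹μ = [2.1002  1.9024  0.5797  2.7973  1.3158  0.4285]
h=Σ⁻¹𝟙 = [15.8372  9.2670  18.4647  25.3172  14.1054  11.3082]
a=μᵀg=1.116253  b=𝟙ᵀg=9.123785  c=𝟙ᵀh=94.299775  D=ac−b²=22.018940
λ₁=(c·0.126−b)/D = (94.299775·0.126−9.123785)/22.018940 = 0.125255
λ₂=(a−b·0.126)/D = (1.116253−9.123785·0.126)/22.018940 = -0.001514
w* = 0.125255·g + -0.001514·h:
  w_0 = 0.125255·2.1002 + -0.001514·15.8372 = 0.2391  (Unilever)
  w_1 = 0.125255·1.9024 + -0.001514·9.2670 = 0.2242  (JPMorgan)
  w_2 = 0.125255·0.5797 + -0.001514·18.4647 = 0.0447  (Merck)
  w_3 = 0.125255·2.7973 + -0.001514·25.3172 = 0.3120  (Starbucks)
  w_4 = 0.125255·1.3158 + -0.001514·14.1054 = 0.1434  (Alcoa)
  w_5 = 0.125255·0.4285 + -0.001514·11.3082 = 0.0365  (Oracle)
Σw_i=1.0000  μᵀw=0.1260
σ²=wᵀΣw=λ₁·μ_p+λ₂ = 0.125255·0.126 + -0.001514 = 0.014268 ≈ 0.0143


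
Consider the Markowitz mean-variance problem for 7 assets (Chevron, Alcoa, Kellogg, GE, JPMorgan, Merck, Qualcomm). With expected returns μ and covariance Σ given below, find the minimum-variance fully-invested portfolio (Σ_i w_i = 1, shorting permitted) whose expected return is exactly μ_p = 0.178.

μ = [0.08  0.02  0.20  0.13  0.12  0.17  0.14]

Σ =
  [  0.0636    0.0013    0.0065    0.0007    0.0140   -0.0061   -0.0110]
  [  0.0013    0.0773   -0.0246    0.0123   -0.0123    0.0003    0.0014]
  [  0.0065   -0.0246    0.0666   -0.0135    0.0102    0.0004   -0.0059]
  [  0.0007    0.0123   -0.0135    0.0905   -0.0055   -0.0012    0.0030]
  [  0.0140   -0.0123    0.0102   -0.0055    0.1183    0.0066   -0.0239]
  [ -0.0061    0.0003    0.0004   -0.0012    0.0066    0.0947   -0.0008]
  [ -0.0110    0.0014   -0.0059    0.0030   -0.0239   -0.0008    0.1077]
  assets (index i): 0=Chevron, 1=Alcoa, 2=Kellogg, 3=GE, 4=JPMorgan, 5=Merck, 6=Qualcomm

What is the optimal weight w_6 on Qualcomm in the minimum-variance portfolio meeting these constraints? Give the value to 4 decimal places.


g=Σ⁻¹μ = [1.0855  1.2589  3.7233  1.8403  1.0423  1.8112  1.7919]
h=Σ⁻¹𝟙 = [14.1646  19.2919  22.8740  12.0022  9.5048  10.9188  13.5901]
a=μᵀg=1.779769  b=𝟙ᵀg=12.553475  c=𝟙ᵀh=102.346410  D=ac−b²=24.563267
λ₁=(c·0.178−b)/D = (102.346410·0.178−12.553475)/24.563267 = 0.230596
λ₂=(a−b·0.178)/D = (1.779769−12.553475·0.178)/24.563267 = -0.018513
w* = 0.230596·g + -0.018513·h:
  w_0 = 0.230596·1.0855 + -0.018513·14.1646 = -0.0119  (Chevron)
  w_1 = 0.230596·1.2589 + -0.018513·19.2919 = -0.0669  (Alcoa)
  w_2 = 0.230596·3.7233 + -0.018513·22.8740 = 0.4351  (Kellogg)
  w_3 = 0.230596·1.8403 + -0.018513·12.0022 = 0.2022  (GE)
  w_4 = 0.230596·1.0423 + -0.018513·9.5048 = 0.0644  (JPMorgan)
  w_5 = 0.230596·1.8112 + -0.018513·10.9188 = 0.2155  (Merck)
  w_6 = 0.230596·1.7919 + -0.018513·13.5901 = 0.1616  (Qualcomm)
Σw_i=1.0000  μᵀw=0.1780
σ²=wᵀΣw=λ₁·μ_p+λ₂ = 0.230596·0.178 + -0.018513 = 0.022533 ≈ 0.0225

0.1616


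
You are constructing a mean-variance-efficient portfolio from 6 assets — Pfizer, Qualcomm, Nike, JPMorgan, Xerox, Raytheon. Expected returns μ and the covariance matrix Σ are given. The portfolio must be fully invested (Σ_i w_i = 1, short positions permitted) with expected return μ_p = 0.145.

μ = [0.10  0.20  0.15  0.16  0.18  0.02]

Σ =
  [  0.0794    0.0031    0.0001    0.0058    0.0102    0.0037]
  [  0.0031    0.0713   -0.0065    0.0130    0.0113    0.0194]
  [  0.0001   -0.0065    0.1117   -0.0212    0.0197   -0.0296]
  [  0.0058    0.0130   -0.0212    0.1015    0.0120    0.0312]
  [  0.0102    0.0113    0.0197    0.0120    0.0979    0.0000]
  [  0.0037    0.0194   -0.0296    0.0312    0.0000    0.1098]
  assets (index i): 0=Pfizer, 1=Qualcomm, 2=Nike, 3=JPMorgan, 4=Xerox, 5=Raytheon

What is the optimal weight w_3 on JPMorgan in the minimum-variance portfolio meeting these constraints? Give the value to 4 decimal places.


p=Σ⁻¹μ = [0.9402  2.5652  1.5229  1.4969  0.9546  -0.3176]
q=Σ⁻¹𝟙 = [10.6708  10.4030  12.3178  7.4562  4.5094  8.1118]
a=μᵀp=1.240482  b=𝟙ᵀp=7.162266  c=𝟙ᵀq=53.468974  D=ac−b²=15.029271
λ₁=(c·0.145−b)/D = (53.468974·0.145−7.162266)/15.029271 = 0.039306
λ₂=(a−b·0.145)/D = (1.240482−7.162266·0.145)/15.029271 = 0.013437
w* = 0.039306·p + 0.013437·q:
  w_0 = 0.039306·0.9402 + 0.013437·10.6708 = 0.1803  (Pfizer)
  w_1 = 0.039306·2.5652 + 0.013437·10.4030 = 0.2406  (Qualcomm)
  w_2 = 0.039306·1.5229 + 0.013437·12.3178 = 0.2254  (Nike)
  w_3 = 0.039306·1.4969 + 0.013437·7.4562 = 0.1590  (JPMorgan)
  w_4 = 0.039306·0.9546 + 0.013437·4.5094 = 0.0981  (Xerox)
  w_5 = 0.039306·-0.3176 + 0.013437·8.1118 = 0.0965  (Raytheon)
Σw_i=1.0000  μᵀw=0.1450
σ²=wᵀΣw=λ₁·μ_p+λ₂ = 0.039306·0.145 + 0.013437 = 0.019137 ≈ 0.0191

0.1590


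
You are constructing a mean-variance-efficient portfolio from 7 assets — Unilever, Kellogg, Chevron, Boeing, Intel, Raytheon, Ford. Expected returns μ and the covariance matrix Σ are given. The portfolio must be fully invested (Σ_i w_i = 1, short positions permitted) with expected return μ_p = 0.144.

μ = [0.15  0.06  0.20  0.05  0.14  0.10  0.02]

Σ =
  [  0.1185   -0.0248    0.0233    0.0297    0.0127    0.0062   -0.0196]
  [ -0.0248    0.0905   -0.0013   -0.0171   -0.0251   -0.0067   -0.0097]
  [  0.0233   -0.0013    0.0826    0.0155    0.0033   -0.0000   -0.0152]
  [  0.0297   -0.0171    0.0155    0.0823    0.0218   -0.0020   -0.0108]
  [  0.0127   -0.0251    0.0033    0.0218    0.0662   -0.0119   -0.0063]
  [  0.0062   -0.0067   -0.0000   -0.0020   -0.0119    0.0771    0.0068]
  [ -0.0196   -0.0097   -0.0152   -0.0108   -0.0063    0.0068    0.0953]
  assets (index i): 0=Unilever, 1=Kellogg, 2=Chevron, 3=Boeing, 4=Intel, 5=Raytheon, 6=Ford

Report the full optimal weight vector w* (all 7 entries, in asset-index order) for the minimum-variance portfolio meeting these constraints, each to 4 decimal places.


p=Σ⁻¹μ = [1.0940  2.0176  2.2945  -0.4474  3.1183  1.7627  1.0358]
q=Σ⁻¹𝟙 = [8.9671  25.1843  10.7240  8.4445  24.3550  16.8302  17.9773]
a=μᵀp=1.355217  b=𝟙ᵀp=10.875404  c=𝟙ᵀq=112.482366  D=ac−b²=34.163600
λ₁=(c·0.144−b)/D = (112.482366·0.144−10.875404)/34.163600 = 0.155781
λ₂=(a−b·0.144)/D = (1.355217−10.875404·0.144)/34.163600 = -0.006172
w* = 0.155781·p + -0.006172·q:
  w_0 = 0.155781·1.0940 + -0.006172·8.9671 = 0.1151  (Unilever)
  w_1 = 0.155781·2.0176 + -0.006172·25.1843 = 0.1589  (Kellogg)
  w_2 = 0.155781·2.2945 + -0.006172·10.7240 = 0.2913  (Chevron)
  w_3 = 0.155781·-0.4474 + -0.006172·8.4445 = -0.1218  (Boeing)
  w_4 = 0.155781·3.1183 + -0.006172·24.3550 = 0.3355  (Intel)
  w_5 = 0.155781·1.7627 + -0.006172·16.8302 = 0.1707  (Raytheon)
  w_6 = 0.155781·1.0358 + -0.006172·17.9773 = 0.0504  (Ford)
Σw_i=1.0000  μᵀw=0.1440
σ²=wᵀΣw=λ₁·μ_p+λ₂ = 0.155781·0.144 + -0.006172 = 0.016261 ≈ 0.0163

0.1151  0.1589  0.2913  -0.1218  0.3355  0.1707  0.0504


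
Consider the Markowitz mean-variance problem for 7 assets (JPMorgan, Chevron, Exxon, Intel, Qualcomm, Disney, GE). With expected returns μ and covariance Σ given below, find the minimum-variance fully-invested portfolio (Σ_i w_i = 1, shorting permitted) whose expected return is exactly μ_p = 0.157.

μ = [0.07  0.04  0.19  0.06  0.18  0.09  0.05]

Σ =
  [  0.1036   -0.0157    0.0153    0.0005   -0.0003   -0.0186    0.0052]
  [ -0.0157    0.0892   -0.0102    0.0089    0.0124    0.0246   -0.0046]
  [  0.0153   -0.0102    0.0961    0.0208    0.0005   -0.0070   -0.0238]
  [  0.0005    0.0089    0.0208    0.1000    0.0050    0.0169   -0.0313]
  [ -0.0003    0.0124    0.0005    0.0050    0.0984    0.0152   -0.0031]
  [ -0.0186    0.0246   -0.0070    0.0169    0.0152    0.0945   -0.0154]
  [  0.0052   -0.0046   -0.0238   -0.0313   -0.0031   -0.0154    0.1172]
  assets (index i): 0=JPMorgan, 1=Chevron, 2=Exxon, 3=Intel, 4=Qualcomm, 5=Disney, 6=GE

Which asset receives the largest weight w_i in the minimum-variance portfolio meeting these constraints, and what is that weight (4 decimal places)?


u=Σ⁻¹μ = [0.5276  0.3235  2.2220  0.1956  1.6466  1.0155  1.0964]
v=Σ⁻¹𝟙 = [10.5307  10.4446  12.3222  8.9973  7.2052  10.5174  14.9528]
a=μᵀu=0.926385  b=𝟙ᵀu=7.027132  c=𝟙ᵀv=74.970192  D=ac−b²=20.070709
λ₁=(c·0.157−b)/D = (74.970192·0.157−7.027132)/20.070709 = 0.236324
λ₂=(a−b·0.157)/D = (0.926385−7.027132·0.157)/20.070709 = -0.008813
w* = 0.236324·u + -0.008813·v:
  w_0 = 0.236324·0.5276 + -0.008813·10.5307 = 0.0319  (JPMorgan)
  w_1 = 0.236324·0.3235 + -0.008813·10.4446 = -0.0156  (Chevron)
  w_2 = 0.236324·2.2220 + -0.008813·12.3222 = 0.4165  (Exxon)
  w_3 = 0.236324·0.1956 + -0.008813·8.9973 = -0.0331  (Intel)
  w_4 = 0.236324·1.6466 + -0.008813·7.2052 = 0.3256  (Qualcomm)
  w_5 = 0.236324·1.0155 + -0.008813·10.5174 = 0.1473  (Disney)
  w_6 = 0.236324·1.0964 + -0.008813·14.9528 = 0.1273  (GE)
Σw_i=1.0000  μᵀw=0.1570
σ²=wᵀΣw=λ₁·μ_p+λ₂ = 0.236324·0.157 + -0.008813 = 0.028290 ≈ 0.0283

Exxon (0.4165)


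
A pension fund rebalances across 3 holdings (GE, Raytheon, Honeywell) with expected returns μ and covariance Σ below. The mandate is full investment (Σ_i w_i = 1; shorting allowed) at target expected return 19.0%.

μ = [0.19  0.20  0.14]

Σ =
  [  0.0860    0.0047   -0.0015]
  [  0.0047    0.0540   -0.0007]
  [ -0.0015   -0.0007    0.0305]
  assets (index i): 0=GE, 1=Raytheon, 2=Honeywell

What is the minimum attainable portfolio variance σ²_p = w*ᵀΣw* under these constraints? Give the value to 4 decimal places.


0.0280

x=Σ⁻¹μ = [2.0968  3.5831  4.7755]
y=Σ⁻¹𝟙 = [11.2341  17.9783  33.7520]
a=μᵀx=1.783582  b=𝟙ᵀx=10.455406  c=𝟙ᵀy=62.964332  D=ac−b²=2.986554
λ₁=(c·0.190−b)/D = (62.964332·0.190−10.455406)/2.986554 = 0.504869
λ₂=(a−b·0.190)/D = (1.783582−10.455406·0.190)/2.986554 = -0.067953
w* = 0.504869·x + -0.067953·y:
  w_0 = 0.504869·2.0968 + -0.067953·11.2341 = 0.2952  (GE)
  w_1 = 0.504869·3.5831 + -0.067953·17.9783 = 0.5873  (Raytheon)
  w_2 = 0.504869·4.7755 + -0.067953·33.7520 = 0.1175  (Honeywell)
Σw_i=1.0000  μᵀw=0.1900
σ²=wᵀΣw=λ₁·μ_p+λ₂ = 0.504869·0.190 + -0.067953 = 0.027972 ≈ 0.0280


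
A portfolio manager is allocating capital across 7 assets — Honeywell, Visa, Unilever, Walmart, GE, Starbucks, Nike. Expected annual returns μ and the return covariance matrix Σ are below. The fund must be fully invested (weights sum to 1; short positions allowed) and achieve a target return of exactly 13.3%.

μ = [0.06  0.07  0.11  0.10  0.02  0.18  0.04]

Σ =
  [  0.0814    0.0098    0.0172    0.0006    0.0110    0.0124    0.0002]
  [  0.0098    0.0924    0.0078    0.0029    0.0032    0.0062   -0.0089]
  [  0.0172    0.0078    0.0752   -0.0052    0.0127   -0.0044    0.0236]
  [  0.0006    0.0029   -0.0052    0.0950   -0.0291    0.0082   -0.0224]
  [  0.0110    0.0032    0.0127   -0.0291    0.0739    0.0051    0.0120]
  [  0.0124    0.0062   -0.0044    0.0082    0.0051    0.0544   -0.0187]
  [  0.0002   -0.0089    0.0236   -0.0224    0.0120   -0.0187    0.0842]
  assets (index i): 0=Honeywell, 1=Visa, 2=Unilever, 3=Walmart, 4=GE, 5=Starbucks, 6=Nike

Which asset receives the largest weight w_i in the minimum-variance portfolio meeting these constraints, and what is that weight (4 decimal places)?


Starbucks (0.5021)

p=Σ⁻¹μ = [-0.1799  0.5029  1.3449  1.0977  0.0200  3.6653  1.2549]
q=Σ⁻¹𝟙 = [5.0710  9.2740  5.4123  17.4696  14.0700  18.9000  18.1675]
a=μᵀp=0.992471  b=𝟙ᵀp=7.705848  c=𝟙ᵀq=88.364359  D=ac−b²=28.318995
λ₁=(c·0.133−b)/D = (88.364359·0.133−7.705848)/28.318995 = 0.142894
λ₂=(a−b·0.133)/D = (0.992471−7.705848·0.133)/28.318995 = -0.001144
w* = 0.142894·p + -0.001144·q:
  w_0 = 0.142894·-0.1799 + -0.001144·5.0710 = -0.0315  (Honeywell)
  w_1 = 0.142894·0.5029 + -0.001144·9.2740 = 0.0612  (Visa)
  w_2 = 0.142894·1.3449 + -0.001144·5.4123 = 0.1860  (Unilever)
  w_3 = 0.142894·1.0977 + -0.001144·17.4696 = 0.1369  (Walmart)
  w_4 = 0.142894·0.0200 + -0.001144·14.0700 = -0.0132  (GE)
  w_5 = 0.142894·3.6653 + -0.001144·18.9000 = 0.5021  (Starbucks)
  w_6 = 0.142894·1.2549 + -0.001144·18.1675 = 0.1585  (Nike)
Σw_i=1.0000  μᵀw=0.1330
σ²=wᵀΣw=λ₁·μ_p+λ₂ = 0.142894·0.133 + -0.001144 = 0.017861 ≈ 0.0179


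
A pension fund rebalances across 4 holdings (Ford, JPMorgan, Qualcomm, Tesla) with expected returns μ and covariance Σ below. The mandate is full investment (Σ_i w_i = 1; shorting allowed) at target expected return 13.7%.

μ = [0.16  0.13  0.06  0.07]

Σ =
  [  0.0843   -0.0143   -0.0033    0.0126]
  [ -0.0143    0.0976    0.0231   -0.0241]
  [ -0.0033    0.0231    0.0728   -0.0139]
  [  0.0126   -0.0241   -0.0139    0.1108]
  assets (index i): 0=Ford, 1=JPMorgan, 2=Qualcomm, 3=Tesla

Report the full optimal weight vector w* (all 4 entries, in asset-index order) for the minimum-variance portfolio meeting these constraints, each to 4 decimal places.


u=Σ⁻¹μ = [2.0854  1.7175  0.5332  0.8351]
v=Σ⁻¹𝟙 = [12.6325  11.9905  12.7567  11.7971]
a=μᵀu=0.647386  b=𝟙ᵀu=5.171164  c=𝟙ᵀv=49.176797  D=ac−b²=5.095430
λ₁=(c·0.137−b)/D = (49.176797·0.137−5.171164)/5.095430 = 0.307345
λ₂=(a−b·0.137)/D = (0.647386−5.171164·0.137)/5.095430 = -0.011984
w* = 0.307345·u + -0.011984·v:
  w_0 = 0.307345·2.0854 + -0.011984·12.6325 = 0.4895  (Ford)
  w_1 = 0.307345·1.7175 + -0.011984·11.9905 = 0.3842  (JPMorgan)
  w_2 = 0.307345·0.5332 + -0.011984·12.7567 = 0.0110  (Qualcomm)
  w_3 = 0.307345·0.8351 + -0.011984·11.7971 = 0.1153  (Tesla)
Σw_i=1.0000  μᵀw=0.1370
σ²=wᵀΣw=λ₁·μ_p+λ₂ = 0.307345·0.137 + -0.011984 = 0.030122 ≈ 0.0301

0.4895  0.3842  0.0110  0.1153
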